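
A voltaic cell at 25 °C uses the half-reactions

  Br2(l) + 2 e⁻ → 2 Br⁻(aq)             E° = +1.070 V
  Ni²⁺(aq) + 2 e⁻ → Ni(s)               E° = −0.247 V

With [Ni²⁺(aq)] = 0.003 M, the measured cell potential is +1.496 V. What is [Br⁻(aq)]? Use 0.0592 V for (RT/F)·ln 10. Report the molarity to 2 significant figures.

The Br₂/Br⁻ couple has the larger reduction potential, so it is the cathode: E°cell = +1.070 − (−0.247) = +1.317 V and n = 2.
From the Nernst equation, log Q = n(E° − E)/0.0592 = 2·(+1.317 − (+1.496))/0.0592 = −6.047.
Balancing electrons gives Br2(l) + Ni(s) → 2 Br⁻(aq) + Ni²⁺(aq); thus Q = [Br⁻(aq)]^2·[Ni²⁺(aq)].
Solving for the unknown gives log [Br⁻(aq)] = −1.762, so [Br⁻(aq)] ≈ 0.017 M.

0.017 M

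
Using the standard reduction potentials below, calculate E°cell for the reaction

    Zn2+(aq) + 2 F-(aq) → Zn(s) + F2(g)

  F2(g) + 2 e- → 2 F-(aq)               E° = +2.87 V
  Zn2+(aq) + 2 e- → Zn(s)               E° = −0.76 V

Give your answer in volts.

Zn2+(aq) gains electrons, so the Zn²⁺/Zn couple is the cathode; the F₂/F⁻ couple is the anode.
E°cell = E°(cathode) − E°(anode) = −0.76 − (+2.87) = −3.63 V.
The negative E°cell means the reaction is non-spontaneous in the direction written.

−3.63 V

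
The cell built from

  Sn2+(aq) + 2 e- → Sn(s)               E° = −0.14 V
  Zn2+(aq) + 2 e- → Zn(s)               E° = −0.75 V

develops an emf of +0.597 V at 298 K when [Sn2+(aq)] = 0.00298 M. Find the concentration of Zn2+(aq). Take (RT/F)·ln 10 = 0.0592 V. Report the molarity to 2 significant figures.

Sn²⁺/Sn is the cathode (higher E°); E°cell = −0.14 − (−0.75) = +0.61 V with n = 2.
From the Nernst equation, log Q = n(E° − E)/0.0592 = 2·(+0.61 − (+0.597))/0.0592 = 0.439.
For Sn2+(aq) + Zn(s) → Sn(s) + Zn2+(aq), the reaction quotient is Q = [Zn2+(aq)] / [Sn2+(aq)].
Substituting the known concentrations and solving, log [Zn2+(aq)] = −2.087 and [Zn2+(aq)] = 0.0082 M.

0.0082 M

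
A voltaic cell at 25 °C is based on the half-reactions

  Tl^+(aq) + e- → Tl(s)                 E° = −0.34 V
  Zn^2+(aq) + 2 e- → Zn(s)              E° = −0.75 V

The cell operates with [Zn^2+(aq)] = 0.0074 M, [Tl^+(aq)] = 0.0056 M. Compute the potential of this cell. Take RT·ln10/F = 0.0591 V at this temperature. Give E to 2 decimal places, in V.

Since E°(Tl⁺/Tl) > E°(Zn²⁺/Zn), Tl⁺/Tl serves as the cathode.
E°cell = −0.34 − (−0.75) = +0.41 V, with n = 2 electrons transferred.
For the overall reaction 2 Tl^+(aq) + Zn(s) → 2 Tl(s) + Zn^2+(aq), Q = [Zn^2+(aq)] / [Tl^+(aq)]^2 = 236, giving log Q = 2.373.
Applying E = E° − (RT ln10/nF)·log Q gives +0.41 − (0.0591/2)(2.373) = +0.34 V.

+0.34 V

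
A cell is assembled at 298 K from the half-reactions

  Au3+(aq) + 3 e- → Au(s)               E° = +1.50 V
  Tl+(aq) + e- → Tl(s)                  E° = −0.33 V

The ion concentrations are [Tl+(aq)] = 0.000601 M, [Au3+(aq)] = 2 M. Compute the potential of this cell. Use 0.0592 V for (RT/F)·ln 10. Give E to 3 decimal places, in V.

+2.027 V

The Au³⁺/Au couple has the more positive E°, so it is the cathode; Tl⁺/Tl is the anode.
The standard potential is +1.50 − (−0.33) = +1.83 V and the balanced reaction transfers n = 3 electrons.
For the overall reaction Au3+(aq) + 3 Tl(s) → Au(s) + 3 Tl+(aq), Q = [Tl+(aq)]^3 / [Au3+(aq)] = 1.09×10^−10, giving log Q = −9.964.
By the Nernst equation, E = +1.83 − (0.0592/3)·(−9.964) = +2.027 V.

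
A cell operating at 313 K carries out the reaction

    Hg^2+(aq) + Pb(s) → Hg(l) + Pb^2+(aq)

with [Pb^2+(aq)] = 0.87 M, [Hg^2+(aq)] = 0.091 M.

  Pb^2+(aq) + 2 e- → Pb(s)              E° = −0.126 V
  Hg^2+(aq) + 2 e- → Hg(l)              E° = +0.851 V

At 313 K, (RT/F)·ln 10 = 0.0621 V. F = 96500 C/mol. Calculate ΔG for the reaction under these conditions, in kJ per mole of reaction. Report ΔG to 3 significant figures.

E°cell = +0.851 − (−0.126) = +0.977 V; the balanced reaction transfers n = 2 electrons.
The reaction quotient is [Pb^2+(aq)] / [Hg^2+(aq)] = 9.56; by Nernst, E = +0.977 − (0.0621/2)(0.980) = +0.9466 V.
Then ΔG = −nFE = −2 × 96500 × +0.9466 J/mol = −183 kJ/mol.

−183 kJ/mol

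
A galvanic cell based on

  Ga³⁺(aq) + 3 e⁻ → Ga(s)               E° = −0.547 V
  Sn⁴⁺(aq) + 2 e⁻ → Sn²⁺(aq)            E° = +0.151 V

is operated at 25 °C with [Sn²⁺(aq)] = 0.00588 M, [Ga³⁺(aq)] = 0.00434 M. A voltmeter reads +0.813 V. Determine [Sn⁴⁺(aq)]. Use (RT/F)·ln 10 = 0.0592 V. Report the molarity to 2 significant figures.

1.2 M

Sn⁴⁺/Sn²⁺ is the cathode (higher E°); E°cell = +0.151 − (−0.547) = +0.698 V with n = 6.
Since E = E° − (0.0592/n)·log Q, log Q = n(E° − E)/0.0592 = −11.655.
For 3 Sn⁴⁺(aq) + 2 Ga(s) → 3 Sn²⁺(aq) + 2 Ga³⁺(aq), the reaction quotient is Q = ([Sn²⁺(aq)]^3·[Ga³⁺(aq)]^2) / [Sn⁴⁺(aq)]^3.
Isolating [Sn⁴⁺(aq)] in Q = 10^{−11.655} yields log [Sn⁴⁺(aq)] = 0.079, i.e. 1.2 M.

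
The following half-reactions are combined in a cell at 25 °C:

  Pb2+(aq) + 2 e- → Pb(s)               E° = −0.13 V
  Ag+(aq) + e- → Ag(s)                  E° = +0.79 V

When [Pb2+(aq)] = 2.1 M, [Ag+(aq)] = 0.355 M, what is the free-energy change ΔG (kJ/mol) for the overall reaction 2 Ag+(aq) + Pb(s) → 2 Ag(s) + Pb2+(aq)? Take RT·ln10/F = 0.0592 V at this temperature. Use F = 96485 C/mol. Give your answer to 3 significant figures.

E°cell = +0.79 − (−0.13) = +0.92 V; the balanced reaction transfers n = 2 electrons.
The reaction quotient is [Pb2+(aq)] / [Ag+(aq)]^2 = 16.7; by Nernst, E = +0.92 − (0.0592/2)(1.222) = +0.8838 V.
ΔG = −nFE = −(2)(96485)(+0.8838) J/mol = −171 kJ/mol.

−171 kJ/mol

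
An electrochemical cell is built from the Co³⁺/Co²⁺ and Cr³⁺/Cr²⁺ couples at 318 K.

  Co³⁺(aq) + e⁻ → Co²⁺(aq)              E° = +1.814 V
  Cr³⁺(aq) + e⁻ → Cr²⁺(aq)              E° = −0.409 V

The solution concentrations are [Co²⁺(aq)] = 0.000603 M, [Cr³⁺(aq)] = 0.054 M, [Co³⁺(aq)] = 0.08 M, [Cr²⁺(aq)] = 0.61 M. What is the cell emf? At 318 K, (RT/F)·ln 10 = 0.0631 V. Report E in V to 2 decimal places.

The Co³⁺/Co²⁺ couple has the more positive E°, so it is the cathode; Cr³⁺/Cr²⁺ is the anode.
The standard potential is +1.814 − (−0.409) = +2.223 V and the balanced reaction transfers n = 1 electron.
The balanced reaction is Co³⁺(aq) + Cr²⁺(aq) → Co²⁺(aq) + Cr³⁺(aq), so Q = ([Co²⁺(aq)]·[Cr³⁺(aq)]) / ([Co³⁺(aq)]·[Cr²⁺(aq)]) = 0.000667 and log Q = −3.176.
Applying E = E° − (RT ln10/nF)·log Q gives +2.223 − (0.0631/1)(−3.176) = +2.42 V.

+2.42 V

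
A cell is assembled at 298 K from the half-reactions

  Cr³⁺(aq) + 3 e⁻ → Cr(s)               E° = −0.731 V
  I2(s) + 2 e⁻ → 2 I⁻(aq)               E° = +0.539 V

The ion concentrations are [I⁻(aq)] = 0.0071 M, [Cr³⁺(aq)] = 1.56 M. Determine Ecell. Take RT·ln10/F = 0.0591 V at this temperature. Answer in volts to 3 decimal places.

I₂/I⁻ is reduced (cathode, E° = +0.539 V) and Cr³⁺/Cr is oxidized (anode).
E°cell = E°cat − E°an = +0.539 − (−0.731) = +1.270 V; n = 6.
The balanced reaction is 3 I2(s) + 2 Cr(s) → 6 I⁻(aq) + 2 Cr³⁺(aq), so Q = [I⁻(aq)]^6·[Cr³⁺(aq)]^2 = 3.12×10^−13 and log Q = −12.506.
Applying E = E° − (RT ln10/nF)·log Q gives +1.270 − (0.0591/6)(−12.506) = +1.393 V.

+1.393 V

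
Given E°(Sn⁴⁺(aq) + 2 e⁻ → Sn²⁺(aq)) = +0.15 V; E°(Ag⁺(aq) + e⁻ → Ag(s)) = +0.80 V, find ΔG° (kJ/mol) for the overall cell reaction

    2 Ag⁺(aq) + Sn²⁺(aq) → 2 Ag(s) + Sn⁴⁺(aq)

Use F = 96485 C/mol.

In the reaction as written Ag⁺(aq) is reduced, so the Ag⁺/Ag couple is the cathode and Sn⁴⁺/Sn²⁺ is the anode.
E°cell = +0.80 − (+0.15) = +0.65 V; balancing electrons gives n = 2.
ΔG° = −nFE°cell = −(2)(96485)(+0.65) J/mol = −125 kJ/mol.

−125 kJ/mol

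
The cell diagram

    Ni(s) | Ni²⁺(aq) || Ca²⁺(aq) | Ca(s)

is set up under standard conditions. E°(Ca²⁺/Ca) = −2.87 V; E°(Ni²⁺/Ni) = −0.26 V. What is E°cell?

−2.61 V

By convention the left-hand electrode in cell notation is the anode (oxidation) and the right-hand electrode is the cathode (reduction).
E°cell = E°(right) − E°(left) = −2.87 − (−0.26) = −2.61 V.
The negative sign shows that, as written, the cell would require an external voltage to drive the reaction.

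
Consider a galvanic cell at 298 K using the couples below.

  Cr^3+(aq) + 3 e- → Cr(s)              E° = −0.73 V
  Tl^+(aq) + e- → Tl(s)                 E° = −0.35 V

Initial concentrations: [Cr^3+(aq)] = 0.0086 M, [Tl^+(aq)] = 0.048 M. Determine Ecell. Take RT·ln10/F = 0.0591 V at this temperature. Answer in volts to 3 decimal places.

+0.343 V

Tl⁺/Tl is reduced (cathode, E° = −0.35 V) and Cr³⁺/Cr is oxidized (anode).
E°cell = E°cat − E°an = −0.35 − (−0.73) = +0.38 V; n = 3.
For the overall reaction 3 Tl^+(aq) + Cr(s) → 3 Tl(s) + Cr^3+(aq), Q = [Cr^3+(aq)] / [Tl^+(aq)]^3 = 77.8, giving log Q = 1.891.
By the Nernst equation, E = +0.38 − (0.0591/3)·(1.891) = +0.343 V.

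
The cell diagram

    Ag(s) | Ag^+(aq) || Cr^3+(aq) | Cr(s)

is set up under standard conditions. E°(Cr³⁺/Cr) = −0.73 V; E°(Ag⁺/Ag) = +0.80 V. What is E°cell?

−1.53 V

By convention the left-hand electrode in cell notation is the anode (oxidation) and the right-hand electrode is the cathode (reduction).
E°cell = E°(right) − E°(left) = −0.73 − (+0.80) = −1.53 V.
The negative sign shows that, as written, the cell would require an external voltage to drive the reaction.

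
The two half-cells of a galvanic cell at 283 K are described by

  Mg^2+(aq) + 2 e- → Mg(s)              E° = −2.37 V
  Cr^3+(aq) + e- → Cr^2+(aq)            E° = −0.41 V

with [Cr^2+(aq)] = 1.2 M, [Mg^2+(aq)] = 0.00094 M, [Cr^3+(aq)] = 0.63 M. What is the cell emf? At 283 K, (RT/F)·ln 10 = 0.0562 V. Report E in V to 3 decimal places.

+2.029 V

The Cr³⁺/Cr²⁺ couple has the more positive E°, so it is the cathode; Mg²⁺/Mg is the anode.
E°cell = E°cat − E°an = −0.41 − (−2.37) = +1.96 V; n = 2.
Balancing gives 2 Cr^3+(aq) + Mg(s) → 2 Cr^2+(aq) + Mg^2+(aq); hence Q = ([Cr^2+(aq)]^2·[Mg^2+(aq)]) / [Cr^3+(aq)]^2 = 0.00341 (log Q = −2.467).
By the Nernst equation, E = +1.96 − (0.0562/2)·(−2.467) = +2.029 V.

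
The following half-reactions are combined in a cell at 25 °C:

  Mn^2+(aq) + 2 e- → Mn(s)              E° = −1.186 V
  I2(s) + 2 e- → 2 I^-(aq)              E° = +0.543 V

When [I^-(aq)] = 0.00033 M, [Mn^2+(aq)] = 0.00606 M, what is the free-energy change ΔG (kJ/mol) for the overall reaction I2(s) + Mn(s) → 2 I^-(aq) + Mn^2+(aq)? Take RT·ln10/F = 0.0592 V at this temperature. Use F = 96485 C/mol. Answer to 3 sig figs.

E°cell = +0.543 − (−1.186) = +1.729 V; the balanced reaction transfers n = 2 electrons.
Here Q = [I^-(aq)]^2·[Mn^2+(aq)] = 6.6×10^−10 (log Q = −9.180), giving E = +1.729 − (0.0592/2)·(−9.180) = +2.0007 V.
Then ΔG = −nFE = −2 × 96485 × +2.0007 J/mol = −386 kJ/mol.

−386 kJ/mol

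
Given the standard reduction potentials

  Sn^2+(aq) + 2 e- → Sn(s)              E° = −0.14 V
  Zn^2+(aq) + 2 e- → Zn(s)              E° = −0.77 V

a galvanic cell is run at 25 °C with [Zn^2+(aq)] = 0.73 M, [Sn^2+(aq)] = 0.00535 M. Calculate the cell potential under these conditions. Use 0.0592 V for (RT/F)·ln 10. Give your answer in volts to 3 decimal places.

The Sn²⁺/Sn couple has the more positive E°, so it is the cathode; Zn²⁺/Zn is the anode.
E°cell = −0.14 − (−0.77) = +0.63 V, with n = 2 electrons transferred.
For the overall reaction Sn^2+(aq) + Zn(s) → Sn(s) + Zn^2+(aq), Q = [Zn^2+(aq)] / [Sn^2+(aq)] = 136, giving log Q = 2.135.
Applying E = E° − (RT ln10/nF)·log Q gives +0.63 − (0.0592/2)(2.135) = +0.567 V.

+0.567 V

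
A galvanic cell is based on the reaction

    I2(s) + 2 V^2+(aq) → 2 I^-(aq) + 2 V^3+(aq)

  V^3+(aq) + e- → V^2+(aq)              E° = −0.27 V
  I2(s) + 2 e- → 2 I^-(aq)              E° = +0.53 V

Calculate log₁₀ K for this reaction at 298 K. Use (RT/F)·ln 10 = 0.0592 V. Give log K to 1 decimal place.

The I₂/I⁻ couple is reduced (cathode); E°cell = +0.53 − (−0.27) = +0.80 V with n = 2.
At equilibrium E = 0, so log K = nE°cell / 0.0592 = (2)(+0.80) / 0.0592 = 27.0.

log K = 27.0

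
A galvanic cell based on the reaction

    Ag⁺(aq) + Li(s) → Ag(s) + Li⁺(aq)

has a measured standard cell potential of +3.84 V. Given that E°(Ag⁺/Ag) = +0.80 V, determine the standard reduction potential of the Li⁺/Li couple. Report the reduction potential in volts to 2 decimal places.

−3.04 V

In the reaction as written the Ag⁺/Ag couple is reduced (cathode) and Li⁺/Li is oxidized (anode), so E°cell = E°(Ag⁺/Ag) − E°(Li⁺/Li).
E°(Li⁺/Li) = E°(cathode) − E°cell = +0.80 − (+3.84) = −3.04 V.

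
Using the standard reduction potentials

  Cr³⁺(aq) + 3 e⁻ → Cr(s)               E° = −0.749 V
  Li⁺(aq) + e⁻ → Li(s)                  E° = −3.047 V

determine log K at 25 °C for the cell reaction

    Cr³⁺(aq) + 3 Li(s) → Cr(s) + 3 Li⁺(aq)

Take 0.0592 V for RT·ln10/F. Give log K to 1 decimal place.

The Cr³⁺/Cr couple is reduced (cathode); E°cell = −0.749 − (−3.047) = +2.298 V with n = 3.
At equilibrium E = 0, so log K = nE°cell / 0.0592 = (3)(+2.298) / 0.0592 = 116.5.

log K = 116.5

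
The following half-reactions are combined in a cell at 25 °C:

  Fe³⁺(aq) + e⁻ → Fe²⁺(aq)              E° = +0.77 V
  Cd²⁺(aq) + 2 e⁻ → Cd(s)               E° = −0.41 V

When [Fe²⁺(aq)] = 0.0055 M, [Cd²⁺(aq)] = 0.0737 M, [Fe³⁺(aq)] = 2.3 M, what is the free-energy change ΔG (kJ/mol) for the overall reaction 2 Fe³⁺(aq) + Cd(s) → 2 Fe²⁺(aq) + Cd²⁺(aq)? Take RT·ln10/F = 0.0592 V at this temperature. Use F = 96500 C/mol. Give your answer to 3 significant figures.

With Fe³⁺/Fe²⁺ reduced at the cathode, E°cell = +0.77 − (−0.41) = +1.18 V and n = 2.
Q = ([Fe²⁺(aq)]^2·[Cd²⁺(aq)]) / [Fe³⁺(aq)]^2 = 4.21×10^−7, so log Q = −6.375 and E = +1.18 − (0.0592/2)(−6.375) = +1.3687 V.
Then ΔG = −nFE = −2 × 96500 × +1.3687 J/mol = −264 kJ/mol.

−264 kJ/mol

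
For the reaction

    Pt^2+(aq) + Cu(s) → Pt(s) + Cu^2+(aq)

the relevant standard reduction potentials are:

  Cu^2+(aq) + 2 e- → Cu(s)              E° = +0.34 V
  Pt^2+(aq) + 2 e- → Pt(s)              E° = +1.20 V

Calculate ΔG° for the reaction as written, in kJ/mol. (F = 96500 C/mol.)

In the reaction as written Pt^2+(aq) is reduced, so the Pt²⁺/Pt couple is the cathode and Cu²⁺/Cu is the anode.
E°cell = +1.20 − (+0.34) = +0.86 V; balancing electrons gives n = 2.
ΔG° = −nFE°cell = −(2)(96500)(+0.86) J/mol = −166 kJ/mol.

−166 kJ/mol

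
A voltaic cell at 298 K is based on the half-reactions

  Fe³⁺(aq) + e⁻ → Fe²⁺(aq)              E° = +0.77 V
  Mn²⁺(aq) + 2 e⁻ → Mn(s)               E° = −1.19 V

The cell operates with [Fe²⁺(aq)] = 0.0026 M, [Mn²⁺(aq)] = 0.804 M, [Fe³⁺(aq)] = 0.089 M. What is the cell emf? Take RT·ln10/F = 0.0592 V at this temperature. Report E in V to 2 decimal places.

Since E°(Fe³⁺/Fe²⁺) > E°(Mn²⁺/Mn), Fe³⁺/Fe²⁺ serves as the cathode.
E°cell = E°cat − E°an = +0.77 − (−1.19) = +1.96 V; n = 2.
For the overall reaction 2 Fe³⁺(aq) + Mn(s) → 2 Fe²⁺(aq) + Mn²⁺(aq), Q = ([Fe²⁺(aq)]^2·[Mn²⁺(aq)]) / [Fe³⁺(aq)]^2 = 0.000686, giving log Q = −3.164.
E = E° − (0.0592/n)·log Q = +1.96 − (0.0592/2)(−3.164) = +2.05 V.

+2.05 V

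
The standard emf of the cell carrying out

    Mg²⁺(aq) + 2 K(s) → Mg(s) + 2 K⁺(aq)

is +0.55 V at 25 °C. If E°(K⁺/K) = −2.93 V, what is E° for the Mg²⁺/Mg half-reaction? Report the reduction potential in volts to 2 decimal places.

−2.38 V

In the reaction as written the Mg²⁺/Mg couple is reduced (cathode) and K⁺/K is oxidized (anode), so E°cell = E°(Mg²⁺/Mg) − E°(K⁺/K).
E°(Mg²⁺/Mg) = E°cell + E°(anode) = +0.55 + (−2.93) = −2.38 V.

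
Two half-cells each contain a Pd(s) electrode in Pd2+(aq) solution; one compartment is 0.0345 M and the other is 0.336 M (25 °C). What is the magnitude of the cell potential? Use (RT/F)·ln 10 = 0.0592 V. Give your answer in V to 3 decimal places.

For a concentration cell E°cell = 0, since both electrodes use the same couple.
The compartment with the higher Pd2+(aq) concentration (0.336 M) acts as the cathode; ions are reduced there and produced at the dilute (0.0345 M) anode.
With n = 2, Ecell = −(0.0592/2)·log([dilute]/[conc]) = −(0.0592/2)·log(0.0345/0.336) = +0.029 V.

0.029 V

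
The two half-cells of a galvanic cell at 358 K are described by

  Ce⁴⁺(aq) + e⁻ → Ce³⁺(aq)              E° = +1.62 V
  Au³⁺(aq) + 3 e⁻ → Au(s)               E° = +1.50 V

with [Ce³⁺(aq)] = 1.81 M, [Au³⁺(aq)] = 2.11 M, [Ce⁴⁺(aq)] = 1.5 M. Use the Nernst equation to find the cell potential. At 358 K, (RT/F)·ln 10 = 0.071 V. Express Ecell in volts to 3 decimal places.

Ce⁴⁺/Ce³⁺ is reduced (cathode, E° = +1.62 V) and Au³⁺/Au is oxidized (anode).
The standard potential is +1.62 − (+1.50) = +0.12 V and the balanced reaction transfers n = 3 electrons.
Balancing gives 3 Ce⁴⁺(aq) + Au(s) → 3 Ce³⁺(aq) + Au³⁺(aq); hence Q = ([Ce³⁺(aq)]^3·[Au³⁺(aq)]) / [Ce⁴⁺(aq)]^3 = 3.71 (log Q = 0.569).
By the Nernst equation, E = +0.12 − (0.071/3)·(0.569) = +0.107 V.

+0.107 V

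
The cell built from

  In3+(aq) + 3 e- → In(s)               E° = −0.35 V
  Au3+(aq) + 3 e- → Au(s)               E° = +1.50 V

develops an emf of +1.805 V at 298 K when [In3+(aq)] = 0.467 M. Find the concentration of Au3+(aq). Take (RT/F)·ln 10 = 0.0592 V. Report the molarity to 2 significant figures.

Au³⁺/Au is the cathode (higher E°); E°cell = +1.50 − (−0.35) = +1.85 V with n = 3.
Since E = E° − (0.0592/n)·log Q, log Q = n(E° − E)/0.0592 = 2.280.
For Au3+(aq) + In(s) → Au(s) + In3+(aq), the reaction quotient is Q = [In3+(aq)] / [Au3+(aq)].
Isolating [Au3+(aq)] in Q = 10^{2.280} yields log [Au3+(aq)] = −2.611, i.e. 0.0024 M.

0.0024 M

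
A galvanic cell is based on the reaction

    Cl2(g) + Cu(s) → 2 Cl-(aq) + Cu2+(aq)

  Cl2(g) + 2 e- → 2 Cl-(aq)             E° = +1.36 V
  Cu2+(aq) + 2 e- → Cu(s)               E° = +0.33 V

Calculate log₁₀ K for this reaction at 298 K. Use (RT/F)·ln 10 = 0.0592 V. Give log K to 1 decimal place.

The Cl₂/Cl⁻ couple is reduced (cathode); E°cell = +1.36 − (+0.33) = +1.03 V with n = 2.
At equilibrium E = 0, so log K = nE°cell / 0.0592 = (2)(+1.03) / 0.0592 = 34.8.

log K = 34.8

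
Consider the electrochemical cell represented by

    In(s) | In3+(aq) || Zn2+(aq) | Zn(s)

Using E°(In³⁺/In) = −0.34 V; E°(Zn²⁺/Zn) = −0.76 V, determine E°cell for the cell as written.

By convention the left-hand electrode in cell notation is the anode (oxidation) and the right-hand electrode is the cathode (reduction).
E°cell = E°(right) − E°(left) = −0.76 − (−0.34) = −0.42 V.
The negative sign shows that, as written, the cell would require an external voltage to drive the reaction.

−0.42 V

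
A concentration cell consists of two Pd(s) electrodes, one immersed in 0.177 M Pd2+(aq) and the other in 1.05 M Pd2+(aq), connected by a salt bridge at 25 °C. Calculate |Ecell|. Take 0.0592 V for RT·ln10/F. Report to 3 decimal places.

0.023 V

For a concentration cell E°cell = 0, since both electrodes use the same couple.
The compartment with the higher Pd2+(aq) concentration (1.05 M) acts as the cathode; ions are reduced there and produced at the dilute (0.177 M) anode.
With n = 2, Ecell = −(0.0592/2)·log([dilute]/[conc]) = −(0.0592/2)·log(0.177/1.05) = +0.023 V.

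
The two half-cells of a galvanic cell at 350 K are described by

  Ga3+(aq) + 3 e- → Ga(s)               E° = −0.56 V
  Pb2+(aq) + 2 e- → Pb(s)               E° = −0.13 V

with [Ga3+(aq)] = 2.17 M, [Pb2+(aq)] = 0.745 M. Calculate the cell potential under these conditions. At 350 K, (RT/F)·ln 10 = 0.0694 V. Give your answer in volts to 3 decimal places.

Pb²⁺/Pb is reduced (cathode, E° = −0.13 V) and Ga³⁺/Ga is oxidized (anode).
E°cell = E°cat − E°an = −0.13 − (−0.56) = +0.43 V; n = 6.
For the overall reaction 3 Pb2+(aq) + 2 Ga(s) → 3 Pb(s) + 2 Ga3+(aq), Q = [Ga3+(aq)]^2 / [Pb2+(aq)]^3 = 11.4, giving log Q = 1.056.
E = E° − (0.0694/n)·log Q = +0.43 − (0.0694/6)(1.056) = +0.418 V.

+0.418 V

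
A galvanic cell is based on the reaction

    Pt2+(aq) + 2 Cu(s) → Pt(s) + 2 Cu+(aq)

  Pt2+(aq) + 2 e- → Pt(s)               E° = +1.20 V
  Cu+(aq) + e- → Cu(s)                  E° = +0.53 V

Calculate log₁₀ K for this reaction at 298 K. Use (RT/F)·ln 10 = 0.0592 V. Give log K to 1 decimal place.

log K = 22.6

The Pt²⁺/Pt couple is reduced (cathode); E°cell = +1.20 − (+0.53) = +0.67 V with n = 2.
At equilibrium E = 0, so log K = nE°cell / 0.0592 = (2)(+0.67) / 0.0592 = 22.6.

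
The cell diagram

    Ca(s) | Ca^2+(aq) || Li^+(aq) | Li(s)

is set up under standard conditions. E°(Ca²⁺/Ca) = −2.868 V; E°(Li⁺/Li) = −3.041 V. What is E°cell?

−0.173 V

By convention the left-hand electrode in cell notation is the anode (oxidation) and the right-hand electrode is the cathode (reduction).
E°cell = E°(right) − E°(left) = −3.041 − (−2.868) = −0.173 V.
The negative sign shows that, as written, the cell would require an external voltage to drive the reaction.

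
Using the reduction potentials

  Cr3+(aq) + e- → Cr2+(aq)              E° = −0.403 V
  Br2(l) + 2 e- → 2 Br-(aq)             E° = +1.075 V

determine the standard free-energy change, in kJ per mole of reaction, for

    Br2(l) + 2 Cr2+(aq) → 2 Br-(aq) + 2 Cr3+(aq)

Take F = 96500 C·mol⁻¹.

−285 kJ/mol

In the reaction as written Br2(l) is reduced, so the Br₂/Br⁻ couple is the cathode and Cr³⁺/Cr²⁺ is the anode.
E°cell = +1.075 − (−0.403) = +1.478 V; balancing electrons gives n = 2.
ΔG° = −nFE°cell = −(2)(96500)(+1.478) J/mol = −285 kJ/mol.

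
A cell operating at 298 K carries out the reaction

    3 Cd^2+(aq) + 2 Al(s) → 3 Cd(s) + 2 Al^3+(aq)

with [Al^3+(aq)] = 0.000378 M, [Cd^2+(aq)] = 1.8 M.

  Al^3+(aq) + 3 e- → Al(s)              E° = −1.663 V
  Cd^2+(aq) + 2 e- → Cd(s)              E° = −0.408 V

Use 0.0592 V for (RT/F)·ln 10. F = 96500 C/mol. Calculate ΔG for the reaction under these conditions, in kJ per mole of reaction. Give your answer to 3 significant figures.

The standard cell potential is −0.408 − (−1.663) = +1.255 V, with n = 6 electrons in the balanced equation.
Q = [Al^3+(aq)]^2 / [Cd^2+(aq)]^3 = 2.45×10^−8, so log Q = −7.611 and E = +1.255 − (0.0592/6)(−7.611) = +1.3301 V.
Finally ΔG = −nFE = −(6)(96500 C/mol)(+1.3301 V) = −770 kJ/mol.

−770 kJ/mol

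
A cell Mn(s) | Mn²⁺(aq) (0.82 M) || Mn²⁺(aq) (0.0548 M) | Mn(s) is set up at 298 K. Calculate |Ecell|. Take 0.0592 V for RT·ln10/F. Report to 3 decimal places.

0.035 V

For a concentration cell E°cell = 0, since both electrodes use the same couple.
The compartment with the higher Mn²⁺(aq) concentration (0.82 M) acts as the cathode; ions are reduced there and produced at the dilute (0.0548 M) anode.
With n = 2, Ecell = −(0.0592/2)·log([dilute]/[conc]) = −(0.0592/2)·log(0.0548/0.82) = +0.035 V.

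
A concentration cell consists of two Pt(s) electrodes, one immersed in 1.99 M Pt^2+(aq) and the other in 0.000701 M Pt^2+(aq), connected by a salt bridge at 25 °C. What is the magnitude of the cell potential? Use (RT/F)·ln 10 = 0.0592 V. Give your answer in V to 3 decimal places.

For a concentration cell E°cell = 0, since both electrodes use the same couple.
The compartment with the higher Pt^2+(aq) concentration (1.99 M) acts as the cathode; ions are reduced there and produced at the dilute (0.000701 M) anode.
With n = 2, Ecell = −(0.0592/2)·log([dilute]/[conc]) = −(0.0592/2)·log(0.000701/1.99) = +0.102 V.

0.102 V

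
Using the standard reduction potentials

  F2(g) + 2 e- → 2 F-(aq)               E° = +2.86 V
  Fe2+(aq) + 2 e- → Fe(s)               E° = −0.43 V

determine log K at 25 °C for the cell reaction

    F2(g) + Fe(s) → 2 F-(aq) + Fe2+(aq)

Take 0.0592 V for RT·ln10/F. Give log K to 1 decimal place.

log K = 111.1

The F₂/F⁻ couple is reduced (cathode); E°cell = +2.86 − (−0.43) = +3.29 V with n = 2.
At equilibrium E = 0, so log K = nE°cell / 0.0592 = (2)(+3.29) / 0.0592 = 111.1.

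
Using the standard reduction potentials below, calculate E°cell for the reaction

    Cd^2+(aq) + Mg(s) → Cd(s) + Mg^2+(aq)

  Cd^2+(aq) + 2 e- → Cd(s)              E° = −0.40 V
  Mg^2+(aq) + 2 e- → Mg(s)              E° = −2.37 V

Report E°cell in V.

In the reaction as written, Cd^2+(aq) is reduced (cathode) and Mg^2+(aq) is produced by oxidation at the anode.
E°cell = E°(cathode) − E°(anode) = −0.40 − (−2.37) = +1.97 V.

+1.97 V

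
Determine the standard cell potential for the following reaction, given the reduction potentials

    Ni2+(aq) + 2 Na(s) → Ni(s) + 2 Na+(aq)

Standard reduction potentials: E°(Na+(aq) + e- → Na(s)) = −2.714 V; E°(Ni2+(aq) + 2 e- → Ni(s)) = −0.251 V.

Ni2+(aq) gains electrons, so the Ni²⁺/Ni couple is the cathode; the Na⁺/Na couple is the anode.
E°cell = E°(cathode) − E°(anode) = −0.251 − (−2.714) = +2.463 V.

+2.463 V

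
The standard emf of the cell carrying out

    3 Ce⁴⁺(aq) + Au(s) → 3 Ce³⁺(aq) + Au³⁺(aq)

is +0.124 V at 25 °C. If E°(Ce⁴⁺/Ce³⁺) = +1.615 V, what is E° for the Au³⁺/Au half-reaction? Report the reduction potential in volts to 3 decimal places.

In the reaction as written the Ce⁴⁺/Ce³⁺ couple is reduced (cathode) and Au³⁺/Au is oxidized (anode), so E°cell = E°(Ce⁴⁺/Ce³⁺) − E°(Au³⁺/Au).
E°(Au³⁺/Au) = E°(cathode) − E°cell = +1.615 − (+0.124) = +1.491 V.

+1.491 V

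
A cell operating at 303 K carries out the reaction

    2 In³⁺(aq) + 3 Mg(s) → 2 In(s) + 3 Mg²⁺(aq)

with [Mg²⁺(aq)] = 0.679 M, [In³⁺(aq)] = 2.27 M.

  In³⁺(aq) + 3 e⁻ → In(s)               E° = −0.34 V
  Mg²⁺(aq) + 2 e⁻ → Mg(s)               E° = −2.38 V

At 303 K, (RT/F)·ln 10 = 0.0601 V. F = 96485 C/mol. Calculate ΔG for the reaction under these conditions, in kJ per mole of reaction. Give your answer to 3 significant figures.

−1190 kJ/mol

E°cell = −0.34 − (−2.38) = +2.04 V; the balanced reaction transfers n = 6 electrons.
Here Q = [Mg²⁺(aq)]^3 / [In³⁺(aq)]^2 = 0.0608 (log Q = −1.216), giving E = +2.04 − (0.0601/6)·(−1.216) = +2.0522 V.
Finally ΔG = −nFE = −(6)(96485 C/mol)(+2.0522 V) = −1190 kJ/mol.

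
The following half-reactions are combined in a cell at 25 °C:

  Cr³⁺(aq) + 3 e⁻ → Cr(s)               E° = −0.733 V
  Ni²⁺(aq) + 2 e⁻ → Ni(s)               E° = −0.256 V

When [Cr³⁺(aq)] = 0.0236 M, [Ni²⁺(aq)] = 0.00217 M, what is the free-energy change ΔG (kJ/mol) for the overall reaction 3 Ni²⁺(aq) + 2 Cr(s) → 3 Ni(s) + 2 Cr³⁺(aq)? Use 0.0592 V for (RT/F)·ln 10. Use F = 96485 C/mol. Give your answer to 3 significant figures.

The standard cell potential is −0.256 − (−0.733) = +0.477 V, with n = 6 electrons in the balanced equation.
Q = [Cr³⁺(aq)]^2 / [Ni²⁺(aq)]^3 = 5.45×10^4, so log Q = 4.736 and E = +0.477 − (0.0592/6)(4.736) = +0.4303 V.
Finally ΔG = −nFE = −(6)(96485 C/mol)(+0.4303 V) = −249 kJ/mol.

−249 kJ/mol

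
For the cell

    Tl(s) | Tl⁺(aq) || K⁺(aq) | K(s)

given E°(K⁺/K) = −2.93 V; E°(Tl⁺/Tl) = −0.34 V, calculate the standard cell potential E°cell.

By convention the left-hand electrode in cell notation is the anode (oxidation) and the right-hand electrode is the cathode (reduction).
E°cell = E°(right) − E°(left) = −2.93 − (−0.34) = −2.59 V.
The negative sign shows that, as written, the cell would require an external voltage to drive the reaction.

−2.59 V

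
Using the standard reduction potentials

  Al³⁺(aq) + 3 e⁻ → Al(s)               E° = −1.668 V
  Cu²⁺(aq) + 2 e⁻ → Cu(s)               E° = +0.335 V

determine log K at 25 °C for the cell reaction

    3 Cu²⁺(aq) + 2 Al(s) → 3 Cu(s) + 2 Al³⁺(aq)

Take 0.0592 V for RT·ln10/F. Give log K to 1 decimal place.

log K = 203.0

The Cu²⁺/Cu couple is reduced (cathode); E°cell = +0.335 − (−1.668) = +2.003 V with n = 6.
At equilibrium E = 0, so log K = nE°cell / 0.0592 = (6)(+2.003) / 0.0592 = 203.0.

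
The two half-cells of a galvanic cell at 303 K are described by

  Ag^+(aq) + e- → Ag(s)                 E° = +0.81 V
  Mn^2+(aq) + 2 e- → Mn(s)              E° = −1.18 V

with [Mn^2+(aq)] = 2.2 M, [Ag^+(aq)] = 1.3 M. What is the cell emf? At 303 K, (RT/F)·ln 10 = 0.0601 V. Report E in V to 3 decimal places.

The Ag⁺/Ag couple has the more positive E°, so it is the cathode; Mn²⁺/Mn is the anode.
E°cell = +0.81 − (−1.18) = +1.99 V, with n = 2 electrons transferred.
The balanced reaction is 2 Ag^+(aq) + Mn(s) → 2 Ag(s) + Mn^2+(aq), so Q = [Mn^2+(aq)] / [Ag^+(aq)]^2 = 1.3 and log Q = 0.115.
Applying E = E° − (RT ln10/nF)·log Q gives +1.99 − (0.0601/2)(0.115) = +1.987 V.

+1.987 V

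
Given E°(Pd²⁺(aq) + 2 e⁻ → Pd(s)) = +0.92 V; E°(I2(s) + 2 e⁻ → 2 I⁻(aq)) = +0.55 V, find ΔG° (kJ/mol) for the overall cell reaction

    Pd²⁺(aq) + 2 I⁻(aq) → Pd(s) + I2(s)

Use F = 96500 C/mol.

In the reaction as written Pd²⁺(aq) is reduced, so the Pd²⁺/Pd couple is the cathode and I₂/I⁻ is the anode.
E°cell = +0.92 − (+0.55) = +0.37 V; balancing electrons gives n = 2.
ΔG° = −nFE°cell = −(2)(96500)(+0.37) J/mol = −71.4 kJ/mol.

−71.4 kJ/mol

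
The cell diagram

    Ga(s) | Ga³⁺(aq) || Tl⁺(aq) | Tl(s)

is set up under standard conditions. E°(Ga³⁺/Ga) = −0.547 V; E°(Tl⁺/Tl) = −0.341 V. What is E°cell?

By convention the left-hand electrode in cell notation is the anode (oxidation) and the right-hand electrode is the cathode (reduction).
E°cell = E°(right) − E°(left) = −0.341 − (−0.547) = +0.206 V.

+0.206 V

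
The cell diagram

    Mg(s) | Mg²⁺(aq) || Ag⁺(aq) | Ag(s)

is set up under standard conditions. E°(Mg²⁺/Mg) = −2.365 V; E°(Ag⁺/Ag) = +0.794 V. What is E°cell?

By convention the left-hand electrode in cell notation is the anode (oxidation) and the right-hand electrode is the cathode (reduction).
E°cell = E°(right) − E°(left) = +0.794 − (−2.365) = +3.159 V.

+3.159 V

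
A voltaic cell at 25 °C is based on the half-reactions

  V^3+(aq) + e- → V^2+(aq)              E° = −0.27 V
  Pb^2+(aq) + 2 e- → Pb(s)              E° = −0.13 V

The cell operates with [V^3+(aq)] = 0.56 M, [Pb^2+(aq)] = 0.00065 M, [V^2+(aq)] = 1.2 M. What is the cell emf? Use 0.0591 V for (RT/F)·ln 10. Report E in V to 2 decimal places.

+0.07 V

The Pb²⁺/Pb couple has the more positive E°, so it is the cathode; V³⁺/V²⁺ is the anode.
E°cell = −0.13 − (−0.27) = +0.14 V, with n = 2 electrons transferred.
The balanced reaction is Pb^2+(aq) + 2 V^2+(aq) → Pb(s) + 2 V^3+(aq), so Q = [V^3+(aq)]^2 / ([Pb^2+(aq)]·[V^2+(aq)]^2) = 335 and log Q = 2.525.
By the Nernst equation, E = +0.14 − (0.0591/2)·(2.525) = +0.07 V.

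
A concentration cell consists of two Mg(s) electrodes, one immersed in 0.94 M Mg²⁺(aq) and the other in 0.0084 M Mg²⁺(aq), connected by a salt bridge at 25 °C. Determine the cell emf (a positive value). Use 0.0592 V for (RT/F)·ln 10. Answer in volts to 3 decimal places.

0.061 V

For a concentration cell E°cell = 0, since both electrodes use the same couple.
The compartment with the higher Mg²⁺(aq) concentration (0.94 M) acts as the cathode; ions are reduced there and produced at the dilute (0.0084 M) anode.
With n = 2, Ecell = −(0.0592/2)·log([dilute]/[conc]) = −(0.0592/2)·log(0.0084/0.94) = +0.061 V.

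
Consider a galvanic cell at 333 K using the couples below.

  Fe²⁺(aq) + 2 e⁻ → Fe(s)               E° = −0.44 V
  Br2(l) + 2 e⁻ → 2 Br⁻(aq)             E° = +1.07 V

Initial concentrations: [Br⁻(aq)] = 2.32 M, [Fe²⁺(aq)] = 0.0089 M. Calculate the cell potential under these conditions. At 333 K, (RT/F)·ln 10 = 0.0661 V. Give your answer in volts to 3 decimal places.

+1.554 V

Br₂/Br⁻ is reduced (cathode, E° = +1.07 V) and Fe²⁺/Fe is oxidized (anode).
The standard potential is +1.07 − (−0.44) = +1.51 V and the balanced reaction transfers n = 2 electrons.
For the overall reaction Br2(l) + Fe(s) → 2 Br⁻(aq) + Fe²⁺(aq), Q = [Br⁻(aq)]^2·[Fe²⁺(aq)] = 0.0479, giving log Q = −1.320.
E = E° − (0.0661/n)·log Q = +1.51 − (0.0661/2)(−1.320) = +1.554 V.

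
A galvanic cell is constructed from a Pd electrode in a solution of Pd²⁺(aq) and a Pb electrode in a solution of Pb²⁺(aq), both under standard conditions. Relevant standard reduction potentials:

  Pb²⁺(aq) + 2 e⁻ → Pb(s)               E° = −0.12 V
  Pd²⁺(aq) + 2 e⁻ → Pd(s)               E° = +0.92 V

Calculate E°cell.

Of the two couples in this cell, the one with the more positive reduction potential is reduced at the cathode: here that is Pd²⁺/Pd (+0.92 V); Pb²⁺/Pb (−0.12 V) is the anode.
E°cell = E°(cathode) − E°(anode) = +0.92 − (−0.12) = +1.04 V.

+1.04 V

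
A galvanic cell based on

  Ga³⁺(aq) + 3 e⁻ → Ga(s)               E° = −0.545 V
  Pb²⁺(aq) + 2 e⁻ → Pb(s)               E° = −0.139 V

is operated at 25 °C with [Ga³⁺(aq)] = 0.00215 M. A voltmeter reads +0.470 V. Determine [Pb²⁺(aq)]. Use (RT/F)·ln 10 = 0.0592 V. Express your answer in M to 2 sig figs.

2.4 M

Pb²⁺/Pb is the cathode (higher E°); E°cell = −0.139 − (−0.545) = +0.406 V with n = 6.
Since E = E° − (0.0592/n)·log Q, log Q = n(E° − E)/0.0592 = −6.486.
For 3 Pb²⁺(aq) + 2 Ga(s) → 3 Pb(s) + 2 Ga³⁺(aq), the reaction quotient is Q = [Ga³⁺(aq)]^2 / [Pb²⁺(aq)]^3.
Substituting the known concentrations and solving, log [Pb²⁺(aq)] = 0.384 and [Pb²⁺(aq)] = 2.4 M.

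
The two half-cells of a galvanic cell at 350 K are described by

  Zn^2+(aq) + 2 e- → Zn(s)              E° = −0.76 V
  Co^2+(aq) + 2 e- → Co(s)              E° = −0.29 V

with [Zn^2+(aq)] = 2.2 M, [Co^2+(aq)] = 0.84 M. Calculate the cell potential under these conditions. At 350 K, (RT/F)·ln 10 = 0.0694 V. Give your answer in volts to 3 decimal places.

The Co²⁺/Co couple has the more positive E°, so it is the cathode; Zn²⁺/Zn is the anode.
E°cell = −0.29 − (−0.76) = +0.47 V, with n = 2 electrons transferred.
For the overall reaction Co^2+(aq) + Zn(s) → Co(s) + Zn^2+(aq), Q = [Zn^2+(aq)] / [Co^2+(aq)] = 2.62, giving log Q = 0.418.
E = E° − (0.0694/n)·log Q = +0.47 − (0.0694/2)(0.418) = +0.455 V.

+0.455 V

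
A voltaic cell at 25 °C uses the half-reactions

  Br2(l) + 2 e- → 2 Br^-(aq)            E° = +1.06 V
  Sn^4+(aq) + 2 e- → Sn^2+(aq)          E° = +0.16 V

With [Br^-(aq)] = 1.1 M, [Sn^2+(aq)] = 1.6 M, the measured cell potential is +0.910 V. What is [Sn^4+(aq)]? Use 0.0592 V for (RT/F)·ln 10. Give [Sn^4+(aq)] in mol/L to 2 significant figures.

The Br₂/Br⁻ couple has the larger reduction potential, so it is the cathode: E°cell = +1.06 − (+0.16) = +0.90 V and n = 2.
Since E = E° − (0.0592/n)·log Q, log Q = n(E° − E)/0.0592 = −0.338.
Balancing electrons gives Br2(l) + Sn^2+(aq) → 2 Br^-(aq) + Sn^4+(aq); thus Q = ([Br^-(aq)]^2·[Sn^4+(aq)]) / [Sn^2+(aq)].
Isolating [Sn^4+(aq)] in Q = 10^{−0.338} yields log [Sn^4+(aq)] = −0.217, i.e. 0.61 M.

0.61 M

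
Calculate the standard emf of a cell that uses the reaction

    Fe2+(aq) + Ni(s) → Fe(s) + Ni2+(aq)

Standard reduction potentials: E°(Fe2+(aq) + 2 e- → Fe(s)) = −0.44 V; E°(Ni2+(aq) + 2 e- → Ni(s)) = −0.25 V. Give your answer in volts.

In the reaction as written, Fe2+(aq) is reduced (cathode) and Ni2+(aq) is produced by oxidation at the anode.
E°cell = E°(cathode) − E°(anode) = −0.44 − (−0.25) = −0.19 V.
The negative E°cell means the reaction is non-spontaneous in the direction written.

−0.19 V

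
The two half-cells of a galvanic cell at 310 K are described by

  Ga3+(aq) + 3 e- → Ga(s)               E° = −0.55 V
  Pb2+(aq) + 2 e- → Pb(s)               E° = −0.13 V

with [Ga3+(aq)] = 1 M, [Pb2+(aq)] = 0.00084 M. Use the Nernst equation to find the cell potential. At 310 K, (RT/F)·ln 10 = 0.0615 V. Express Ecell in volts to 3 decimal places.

Since E°(Pb²⁺/Pb) > E°(Ga³⁺/Ga), Pb²⁺/Pb serves as the cathode.
E°cell = −0.13 − (−0.55) = +0.42 V, with n = 6 electrons transferred.
The balanced reaction is 3 Pb2+(aq) + 2 Ga(s) → 3 Pb(s) + 2 Ga3+(aq), so Q = [Ga3+(aq)]^2 / [Pb2+(aq)]^3 = 1.69×10^9 and log Q = 9.227.
E = E° − (0.0615/n)·log Q = +0.42 − (0.0615/6)(9.227) = +0.325 V.

+0.325 V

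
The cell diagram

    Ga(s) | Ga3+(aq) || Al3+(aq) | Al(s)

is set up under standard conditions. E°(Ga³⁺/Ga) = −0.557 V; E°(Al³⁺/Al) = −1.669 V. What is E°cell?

−1.112 V

By convention the left-hand electrode in cell notation is the anode (oxidation) and the right-hand electrode is the cathode (reduction).
E°cell = E°(right) − E°(left) = −1.669 − (−0.557) = −1.112 V.
The negative sign shows that, as written, the cell would require an external voltage to drive the reaction.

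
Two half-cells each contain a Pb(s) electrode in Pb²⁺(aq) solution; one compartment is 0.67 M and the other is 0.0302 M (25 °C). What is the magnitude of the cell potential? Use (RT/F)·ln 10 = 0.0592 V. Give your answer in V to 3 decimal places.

For a concentration cell E°cell = 0, since both electrodes use the same couple.
The compartment with the higher Pb²⁺(aq) concentration (0.67 M) acts as the cathode; ions are reduced there and produced at the dilute (0.0302 M) anode.
With n = 2, Ecell = −(0.0592/2)·log([dilute]/[conc]) = −(0.0592/2)·log(0.0302/0.67) = +0.040 V.

0.040 V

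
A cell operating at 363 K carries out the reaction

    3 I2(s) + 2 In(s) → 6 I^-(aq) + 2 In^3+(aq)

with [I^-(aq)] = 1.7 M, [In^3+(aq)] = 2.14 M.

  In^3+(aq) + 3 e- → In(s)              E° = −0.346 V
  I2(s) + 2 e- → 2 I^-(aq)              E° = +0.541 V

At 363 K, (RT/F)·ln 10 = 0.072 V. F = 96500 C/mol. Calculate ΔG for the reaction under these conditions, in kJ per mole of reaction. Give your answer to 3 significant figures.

−499 kJ/mol

E°cell = +0.541 − (−0.346) = +0.887 V; the balanced reaction transfers n = 6 electrons.
Q = [I^-(aq)]^6·[In^3+(aq)]^2 = 111, so log Q = 2.044 and E = +0.887 − (0.072/6)(2.044) = +0.8625 V.
Finally ΔG = −nFE = −(6)(96500 C/mol)(+0.8625 V) = −499 kJ/mol.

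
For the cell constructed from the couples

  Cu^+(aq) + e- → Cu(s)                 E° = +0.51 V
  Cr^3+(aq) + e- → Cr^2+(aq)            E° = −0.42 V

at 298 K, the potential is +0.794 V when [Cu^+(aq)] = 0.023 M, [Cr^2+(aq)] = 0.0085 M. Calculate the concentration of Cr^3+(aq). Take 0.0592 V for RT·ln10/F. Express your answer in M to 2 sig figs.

Cu⁺/Cu is the cathode (higher E°); E°cell = +0.51 − (−0.42) = +0.93 V with n = 1.
Since E = E° − (0.0592/n)·log Q, log Q = n(E° − E)/0.0592 = 2.297.
The balanced reaction is Cu^+(aq) + Cr^2+(aq) → Cu(s) + Cr^3+(aq), so Q = [Cr^3+(aq)] / ([Cu^+(aq)]·[Cr^2+(aq)]).
Isolating [Cr^3+(aq)] in Q = 10^{2.297} yields log [Cr^3+(aq)] = −1.412, i.e. 0.039 M.

0.039 M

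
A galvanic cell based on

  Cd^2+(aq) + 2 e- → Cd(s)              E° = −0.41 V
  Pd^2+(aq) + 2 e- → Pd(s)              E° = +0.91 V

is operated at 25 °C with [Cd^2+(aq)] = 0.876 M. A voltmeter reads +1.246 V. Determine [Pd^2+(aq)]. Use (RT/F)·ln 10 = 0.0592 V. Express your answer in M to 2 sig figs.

0.0028 M

The Pd²⁺/Pd couple has the larger reduction potential, so it is the cathode: E°cell = +0.91 − (−0.41) = +1.32 V and n = 2.
Rearranging E = E° − (0.0592/n)·log Q gives log Q = 2(+1.32 − (+1.246))/0.0592 = 2.500.
Balancing electrons gives Pd^2+(aq) + Cd(s) → Pd(s) + Cd^2+(aq); thus Q = [Cd^2+(aq)] / [Pd^2+(aq)].
Solving for the unknown gives log [Pd^2+(aq)] = −2.557, so [Pd^2+(aq)] ≈ 0.0028 M.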